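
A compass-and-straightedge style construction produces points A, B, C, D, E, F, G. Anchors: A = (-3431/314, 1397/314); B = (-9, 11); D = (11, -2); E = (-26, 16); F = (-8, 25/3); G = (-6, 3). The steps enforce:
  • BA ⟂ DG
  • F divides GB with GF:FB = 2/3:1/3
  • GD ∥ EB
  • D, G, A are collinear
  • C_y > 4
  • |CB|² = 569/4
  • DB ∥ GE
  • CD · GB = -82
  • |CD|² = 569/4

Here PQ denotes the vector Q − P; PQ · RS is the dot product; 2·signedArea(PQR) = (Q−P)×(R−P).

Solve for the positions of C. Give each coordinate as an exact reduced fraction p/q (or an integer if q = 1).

1. C_x = 1  [line 3·x + -8·y + 33 = 0 ∩ |CB|² = 569/4]
2. C_y = 9/2  [line 3·x + -8·y + 33 = 0 ∩ |CB|² = 569/4]
   → C = (1, 9/2)

C = (1, 9/2)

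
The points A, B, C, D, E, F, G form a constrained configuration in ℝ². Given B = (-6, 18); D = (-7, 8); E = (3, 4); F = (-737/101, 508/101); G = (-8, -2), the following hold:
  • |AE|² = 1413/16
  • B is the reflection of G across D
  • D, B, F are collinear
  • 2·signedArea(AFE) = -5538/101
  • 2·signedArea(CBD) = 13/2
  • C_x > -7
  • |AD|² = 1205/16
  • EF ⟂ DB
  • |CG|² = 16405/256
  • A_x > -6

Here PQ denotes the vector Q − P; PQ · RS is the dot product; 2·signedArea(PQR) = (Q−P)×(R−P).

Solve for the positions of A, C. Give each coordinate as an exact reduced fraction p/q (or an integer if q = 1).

A = (-21/4, -1/2)
C = (-105/16, 47/8)

1. A_x = -21/4  [line 104/101·x + 1040/101·y + 1066/101 = 0 ∩ |AD|² = 1205/16]
2. A_y = -1/2  [line 104/101·x + 1040/101·y + 1066/101 = 0 ∩ |AD|² = 1205/16]
   → A = (-21/4, -1/2)
3. C_x = -105/16  [line 10·x + -1·y + 143/2 = 0 ∩ |CG|² = 16405/256]
4. C_y = 47/8  [line 10·x + -1·y + 143/2 = 0 ∩ |CG|² = 16405/256]
   → C = (-105/16, 47/8)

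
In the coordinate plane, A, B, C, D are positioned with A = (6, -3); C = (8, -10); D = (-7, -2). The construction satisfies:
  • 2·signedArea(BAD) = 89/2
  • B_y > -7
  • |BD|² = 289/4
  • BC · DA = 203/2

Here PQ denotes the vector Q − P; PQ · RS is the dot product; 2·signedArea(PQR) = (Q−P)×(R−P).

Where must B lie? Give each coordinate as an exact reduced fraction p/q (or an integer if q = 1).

1. B_x = 1/2  [2·signedArea(BAD) = 89/2 ∩ BC · DA = 203/2]
2. B_y = -6  [2·signedArea(BAD) = 89/2 ∩ BC · DA = 203/2]
   → B = (1/2, -6)

B = (1/2, -6)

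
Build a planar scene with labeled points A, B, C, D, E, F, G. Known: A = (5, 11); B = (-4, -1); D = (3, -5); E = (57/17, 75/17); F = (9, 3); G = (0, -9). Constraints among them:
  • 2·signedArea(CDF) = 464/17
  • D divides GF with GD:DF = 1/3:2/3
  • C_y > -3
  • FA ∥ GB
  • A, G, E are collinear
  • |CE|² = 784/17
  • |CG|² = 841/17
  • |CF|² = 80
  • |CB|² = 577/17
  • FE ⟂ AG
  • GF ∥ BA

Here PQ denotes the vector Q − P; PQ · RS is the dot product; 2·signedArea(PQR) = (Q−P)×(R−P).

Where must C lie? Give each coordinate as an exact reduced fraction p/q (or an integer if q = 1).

C = (29/17, -37/17)

1. C_x = 29/17  [line -8·x + 6·y + 454/17 = 0 ∩ |CG|² = 841/17]
2. C_y = -37/17  [line -8·x + 6·y + 454/17 = 0 ∩ |CG|² = 841/17]
   → C = (29/17, -37/17)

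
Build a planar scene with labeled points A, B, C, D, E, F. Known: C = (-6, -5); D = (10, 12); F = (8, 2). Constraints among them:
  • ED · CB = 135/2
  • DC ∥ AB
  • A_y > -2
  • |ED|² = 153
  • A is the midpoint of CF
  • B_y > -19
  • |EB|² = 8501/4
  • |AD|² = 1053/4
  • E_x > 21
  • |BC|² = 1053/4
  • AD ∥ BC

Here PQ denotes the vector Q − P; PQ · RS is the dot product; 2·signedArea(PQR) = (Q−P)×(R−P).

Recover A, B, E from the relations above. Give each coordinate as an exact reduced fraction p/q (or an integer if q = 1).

1. A_x = 1  [A is the midpoint of CF]
2. A_y = -3/2  [A is the midpoint of CF]
   → A = (1, -3/2)
3. B_x = -15  [AD ∥ BC ∩ DC ∥ AB]
4. B_y = -37/2  [AD ∥ BC ∩ DC ∥ AB]
   → B = (-15, -37/2)
5. E_x = 22  [line 9·x + 27/2·y + -639/2 = 0 ∩ |EB|² = 8501/4]
6. E_y = 9  [line 9·x + 27/2·y + -639/2 = 0 ∩ |EB|² = 8501/4]
   → E = (22, 9)

A = (1, -3/2)
B = (-15, -37/2)
E = (22, 9)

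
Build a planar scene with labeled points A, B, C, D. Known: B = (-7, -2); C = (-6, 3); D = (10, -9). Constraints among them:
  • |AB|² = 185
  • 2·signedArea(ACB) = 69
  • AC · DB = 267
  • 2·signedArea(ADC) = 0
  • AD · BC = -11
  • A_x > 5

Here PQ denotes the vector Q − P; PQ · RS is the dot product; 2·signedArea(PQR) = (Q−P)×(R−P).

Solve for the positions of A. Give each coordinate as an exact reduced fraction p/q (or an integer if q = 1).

1. A_x = 6  [2·signedArea(ADC) = 0 ∩ AC · DB = 267]
2. A_y = -6  [2·signedArea(ADC) = 0 ∩ AC · DB = 267]
   → A = (6, -6)

A = (6, -6)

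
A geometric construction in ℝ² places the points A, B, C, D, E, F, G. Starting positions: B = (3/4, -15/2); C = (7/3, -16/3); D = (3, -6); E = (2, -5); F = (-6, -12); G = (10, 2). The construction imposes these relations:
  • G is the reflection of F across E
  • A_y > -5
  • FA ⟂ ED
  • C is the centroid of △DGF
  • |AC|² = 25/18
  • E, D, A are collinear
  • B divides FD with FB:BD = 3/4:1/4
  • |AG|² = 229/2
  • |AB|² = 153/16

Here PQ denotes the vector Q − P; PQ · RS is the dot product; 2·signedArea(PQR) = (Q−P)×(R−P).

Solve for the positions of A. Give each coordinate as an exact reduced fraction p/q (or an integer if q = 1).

A = (3/2, -9/2)

1. A_x = 3/2  [E, D, A are collinear ∩ FA ⟂ ED]
2. A_y = -9/2  [E, D, A are collinear ∩ FA ⟂ ED]
   → A = (3/2, -9/2)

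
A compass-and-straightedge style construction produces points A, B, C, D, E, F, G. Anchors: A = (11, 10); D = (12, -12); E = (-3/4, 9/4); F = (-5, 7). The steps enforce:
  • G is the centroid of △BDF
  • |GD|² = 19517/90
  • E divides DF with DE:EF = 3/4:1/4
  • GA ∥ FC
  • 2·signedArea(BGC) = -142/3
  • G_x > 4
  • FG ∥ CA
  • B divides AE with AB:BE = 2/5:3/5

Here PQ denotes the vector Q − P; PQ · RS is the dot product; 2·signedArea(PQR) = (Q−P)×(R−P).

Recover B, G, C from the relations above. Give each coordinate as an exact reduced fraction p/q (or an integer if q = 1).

B = (63/10, 69/10)
C = (47/30, 491/30)
G = (133/30, 19/30)

1. B_x = 63/10  [B divides AE with AB:BE = 2/5:3/5]
2. B_y = 69/10  [B divides AE with AB:BE = 2/5:3/5]
   → B = (63/10, 69/10)
3. G_x = 133/30  [G is the centroid of △BDF]
4. G_y = 19/30  [G is the centroid of △BDF]
   → G = (133/30, 19/30)
5. C_x = 47/30  [FG ∥ CA ∩ GA ∥ FC]
6. C_y = 491/30  [FG ∥ CA ∩ GA ∥ FC]
   → C = (47/30, 491/30)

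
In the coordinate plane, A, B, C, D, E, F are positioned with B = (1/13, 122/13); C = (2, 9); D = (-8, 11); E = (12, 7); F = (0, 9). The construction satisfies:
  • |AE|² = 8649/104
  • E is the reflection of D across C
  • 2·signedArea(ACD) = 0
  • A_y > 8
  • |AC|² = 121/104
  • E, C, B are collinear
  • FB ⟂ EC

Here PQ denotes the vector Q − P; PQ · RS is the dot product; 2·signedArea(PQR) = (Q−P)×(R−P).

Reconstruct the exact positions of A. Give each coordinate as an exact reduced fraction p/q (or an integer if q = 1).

1. A_x = 159/52  [line -2·x + -10·y + 94 = 0 ∩ |AE|² = 8649/104]
2. A_y = 457/52  [line -2·x + -10·y + 94 = 0 ∩ |AE|² = 8649/104]
   → A = (159/52, 457/52)

A = (159/52, 457/52)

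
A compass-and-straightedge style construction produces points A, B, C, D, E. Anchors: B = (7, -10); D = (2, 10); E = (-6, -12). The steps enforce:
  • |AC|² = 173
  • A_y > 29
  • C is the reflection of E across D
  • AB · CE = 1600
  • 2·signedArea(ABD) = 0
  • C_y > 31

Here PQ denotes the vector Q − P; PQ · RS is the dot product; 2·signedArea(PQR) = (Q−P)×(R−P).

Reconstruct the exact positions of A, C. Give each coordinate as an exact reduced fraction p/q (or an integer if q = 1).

A = (-3, 30)
C = (10, 32)

1. C_x = 10  [C is the reflection of E across D]
2. C_y = 32  [C is the reflection of E across D]
   → C = (10, 32)
3. A_x = -3  [2·signedArea(ABD) = 0 ∩ AB · CE = 1600]
4. A_y = 30  [2·signedArea(ABD) = 0 ∩ AB · CE = 1600]
   → A = (-3, 30)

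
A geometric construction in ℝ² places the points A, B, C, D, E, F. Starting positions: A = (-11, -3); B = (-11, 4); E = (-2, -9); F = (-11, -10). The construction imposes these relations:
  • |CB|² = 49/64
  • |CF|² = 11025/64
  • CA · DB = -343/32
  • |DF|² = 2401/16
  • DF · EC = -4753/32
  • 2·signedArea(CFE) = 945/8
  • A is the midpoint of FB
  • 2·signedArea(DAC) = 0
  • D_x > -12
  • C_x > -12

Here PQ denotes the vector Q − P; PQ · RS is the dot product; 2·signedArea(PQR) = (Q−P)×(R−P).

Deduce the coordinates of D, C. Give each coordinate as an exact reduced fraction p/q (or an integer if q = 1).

1. C_x = -11  [line -1·x + 9·y + -313/8 = 0 ∩ |CF|² = 11025/64]
2. C_y = 25/8  [line -1·x + 9·y + -313/8 = 0 ∩ |CF|² = 11025/64]
   → C = (-11, 25/8)
3. D_x = -11  [2·signedArea(DAC) = 0 ∩ DF · EC = -4753/32]
4. D_y = 9/4  [2·signedArea(DAC) = 0 ∩ DF · EC = -4753/32]
   → D = (-11, 9/4)

C = (-11, 25/8)
D = (-11, 9/4)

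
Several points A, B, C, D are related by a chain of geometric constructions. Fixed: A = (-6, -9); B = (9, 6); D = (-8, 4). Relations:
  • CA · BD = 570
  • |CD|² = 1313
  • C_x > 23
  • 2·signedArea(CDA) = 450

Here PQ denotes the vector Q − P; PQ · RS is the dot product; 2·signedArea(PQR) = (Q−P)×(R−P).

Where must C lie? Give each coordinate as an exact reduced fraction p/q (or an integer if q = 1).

C = (24, 21)

1. C_x = 24  [CA · BD = 570 ∩ 2·signedArea(CDA) = 450]
2. C_y = 21  [CA · BD = 570 ∩ 2·signedArea(CDA) = 450]
   → C = (24, 21)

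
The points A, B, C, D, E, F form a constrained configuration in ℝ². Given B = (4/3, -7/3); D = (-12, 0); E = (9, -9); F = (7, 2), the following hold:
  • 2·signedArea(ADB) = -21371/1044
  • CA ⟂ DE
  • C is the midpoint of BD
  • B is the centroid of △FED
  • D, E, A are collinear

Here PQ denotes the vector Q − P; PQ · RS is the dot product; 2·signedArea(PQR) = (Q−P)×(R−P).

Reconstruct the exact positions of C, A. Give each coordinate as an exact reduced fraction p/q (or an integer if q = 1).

A = (-2069/348, -301/116)
C = (-16/3, -7/6)

1. C_x = -16/3  [C is the midpoint of BD]
2. C_y = -7/6  [C is the midpoint of BD]
   → C = (-16/3, -7/6)
3. A_x = -2069/348  [D, E, A are collinear ∩ CA ⟂ DE]
4. A_y = -301/116  [D, E, A are collinear ∩ CA ⟂ DE]
   → A = (-2069/348, -301/116)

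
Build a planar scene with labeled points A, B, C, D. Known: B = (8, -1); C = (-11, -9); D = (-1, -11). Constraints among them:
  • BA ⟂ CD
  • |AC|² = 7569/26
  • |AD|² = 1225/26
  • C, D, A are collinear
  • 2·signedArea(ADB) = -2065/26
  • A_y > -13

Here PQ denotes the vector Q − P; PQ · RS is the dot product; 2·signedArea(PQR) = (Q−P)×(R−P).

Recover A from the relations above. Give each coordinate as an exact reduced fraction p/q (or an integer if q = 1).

1. A_x = 149/26  [C, D, A are collinear ∩ BA ⟂ CD]
2. A_y = -321/26  [C, D, A are collinear ∩ BA ⟂ CD]
   → A = (149/26, -321/26)

A = (149/26, -321/26)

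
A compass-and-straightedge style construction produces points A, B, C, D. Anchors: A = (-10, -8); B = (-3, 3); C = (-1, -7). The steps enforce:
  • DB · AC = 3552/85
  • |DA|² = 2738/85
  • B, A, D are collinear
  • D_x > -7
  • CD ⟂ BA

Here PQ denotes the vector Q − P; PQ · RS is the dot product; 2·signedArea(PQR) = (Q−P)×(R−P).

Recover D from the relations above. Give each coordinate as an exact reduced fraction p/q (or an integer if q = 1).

1. D_x = -591/85  [B, A, D are collinear ∩ CD ⟂ BA]
2. D_y = -273/85  [B, A, D are collinear ∩ CD ⟂ BA]
   → D = (-591/85, -273/85)

D = (-591/85, -273/85)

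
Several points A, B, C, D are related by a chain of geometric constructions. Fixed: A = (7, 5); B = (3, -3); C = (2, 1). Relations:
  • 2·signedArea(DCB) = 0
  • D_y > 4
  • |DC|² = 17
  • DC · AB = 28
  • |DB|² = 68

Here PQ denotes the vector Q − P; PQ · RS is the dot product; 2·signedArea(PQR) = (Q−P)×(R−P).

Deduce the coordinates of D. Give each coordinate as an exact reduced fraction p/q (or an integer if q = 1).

1. D_x = 1  [2·signedArea(DCB) = 0 ∩ DC · AB = 28]
2. D_y = 5  [2·signedArea(DCB) = 0 ∩ DC · AB = 28]
   → D = (1, 5)

D = (1, 5)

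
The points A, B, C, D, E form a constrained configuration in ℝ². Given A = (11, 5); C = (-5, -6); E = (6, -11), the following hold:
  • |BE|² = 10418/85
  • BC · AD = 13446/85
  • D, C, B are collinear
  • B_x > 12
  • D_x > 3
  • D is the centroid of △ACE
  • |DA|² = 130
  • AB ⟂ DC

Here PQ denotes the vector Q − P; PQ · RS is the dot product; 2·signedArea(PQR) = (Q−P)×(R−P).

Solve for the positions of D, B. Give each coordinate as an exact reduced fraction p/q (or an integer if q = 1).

B = (1069/85, -178/85)
D = (4, -4)

1. D_x = 4  [D is the centroid of △ACE]
2. D_y = -4  [D is the centroid of △ACE]
   → D = (4, -4)
3. B_x = 1069/85  [D, C, B are collinear ∩ AB ⟂ DC]
4. B_y = -178/85  [D, C, B are collinear ∩ AB ⟂ DC]
   → B = (1069/85, -178/85)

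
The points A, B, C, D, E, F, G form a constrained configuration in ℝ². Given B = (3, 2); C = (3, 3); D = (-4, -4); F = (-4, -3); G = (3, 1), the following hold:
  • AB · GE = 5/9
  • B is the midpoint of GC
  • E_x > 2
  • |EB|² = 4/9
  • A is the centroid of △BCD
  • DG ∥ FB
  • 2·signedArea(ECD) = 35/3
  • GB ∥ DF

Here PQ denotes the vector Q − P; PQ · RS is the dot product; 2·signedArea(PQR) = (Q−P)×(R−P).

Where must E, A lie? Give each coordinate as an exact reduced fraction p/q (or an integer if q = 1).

1. A_x = 2/3  [A is the centroid of △BCD]
2. A_y = 1/3  [A is the centroid of △BCD]
   → A = (2/3, 1/3)
3. E_x = 3  [2·signedArea(ECD) = 35/3 ∩ AB · GE = 5/9]
4. E_y = 4/3  [2·signedArea(ECD) = 35/3 ∩ AB · GE = 5/9]
   → E = (3, 4/3)

A = (2/3, 1/3)
E = (3, 4/3)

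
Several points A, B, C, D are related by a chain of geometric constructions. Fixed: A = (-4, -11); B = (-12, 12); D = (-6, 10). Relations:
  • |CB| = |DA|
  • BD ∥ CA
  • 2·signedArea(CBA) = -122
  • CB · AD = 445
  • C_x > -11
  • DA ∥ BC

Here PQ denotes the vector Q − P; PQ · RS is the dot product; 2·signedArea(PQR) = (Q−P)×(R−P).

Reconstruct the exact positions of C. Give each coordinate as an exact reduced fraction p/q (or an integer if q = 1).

1. C_x = -10  [BD ∥ CA ∩ DA ∥ BC]
2. C_y = -9  [BD ∥ CA ∩ DA ∥ BC]
   → C = (-10, -9)

C = (-10, -9)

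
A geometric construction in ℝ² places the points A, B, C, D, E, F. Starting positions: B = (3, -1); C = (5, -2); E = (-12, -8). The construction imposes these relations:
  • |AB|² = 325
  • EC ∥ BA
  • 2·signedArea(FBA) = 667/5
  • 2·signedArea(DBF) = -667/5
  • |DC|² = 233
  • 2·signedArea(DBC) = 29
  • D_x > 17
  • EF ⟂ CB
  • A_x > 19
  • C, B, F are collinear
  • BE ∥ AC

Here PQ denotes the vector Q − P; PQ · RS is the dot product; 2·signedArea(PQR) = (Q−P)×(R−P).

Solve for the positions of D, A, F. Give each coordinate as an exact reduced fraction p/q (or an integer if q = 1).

1. D_x = 18  [line 1·x + 2·y + -30 = 0 ∩ |DC|² = 233]
2. D_y = 6  [line 1·x + 2·y + -30 = 0 ∩ |DC|² = 233]
   → D = (18, 6)
3. A_x = 20  [BE ∥ AC ∩ EC ∥ BA]
4. A_y = 5  [BE ∥ AC ∩ EC ∥ BA]
   → A = (20, 5)
5. F_x = -31/5  [C, B, F are collinear ∩ EF ⟂ CB]
6. F_y = 18/5  [C, B, F are collinear ∩ EF ⟂ CB]
   → F = (-31/5, 18/5)

A = (20, 5)
D = (18, 6)
F = (-31/5, 18/5)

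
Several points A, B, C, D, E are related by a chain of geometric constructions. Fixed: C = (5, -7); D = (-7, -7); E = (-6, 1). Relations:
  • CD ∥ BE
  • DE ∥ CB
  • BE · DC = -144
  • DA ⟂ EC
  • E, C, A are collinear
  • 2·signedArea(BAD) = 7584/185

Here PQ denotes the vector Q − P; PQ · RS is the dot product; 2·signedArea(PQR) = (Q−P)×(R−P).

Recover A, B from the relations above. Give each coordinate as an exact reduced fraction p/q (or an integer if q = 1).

A = (-527/185, -239/185)
B = (6, 1)

1. A_x = -527/185  [E, C, A are collinear ∩ DA ⟂ EC]
2. A_y = -239/185  [E, C, A are collinear ∩ DA ⟂ EC]
   → A = (-527/185, -239/185)
3. B_x = 6  [CD ∥ BE ∩ DE ∥ CB]
4. B_y = 1  [CD ∥ BE ∩ DE ∥ CB]
   → B = (6, 1)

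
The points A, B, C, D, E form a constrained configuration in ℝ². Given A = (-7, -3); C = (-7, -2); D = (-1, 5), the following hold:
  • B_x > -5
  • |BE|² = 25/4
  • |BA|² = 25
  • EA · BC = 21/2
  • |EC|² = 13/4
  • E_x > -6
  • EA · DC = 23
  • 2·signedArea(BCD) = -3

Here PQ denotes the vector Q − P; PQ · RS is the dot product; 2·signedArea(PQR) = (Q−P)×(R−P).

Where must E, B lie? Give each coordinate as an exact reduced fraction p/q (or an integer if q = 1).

1. E_x = -11/2  [line 6·x + 7·y + 40 = 0 ∩ |EC|² = 13/4]
2. E_y = -1  [line 6·x + 7·y + 40 = 0 ∩ |EC|² = 13/4]
   → E = (-11/2, -1)
3. B_x = -4  [2·signedArea(BCD) = -3 ∩ EA · BC = 21/2]
4. B_y = 1  [2·signedArea(BCD) = -3 ∩ EA · BC = 21/2]
   → B = (-4, 1)

B = (-4, 1)
E = (-11/2, -1)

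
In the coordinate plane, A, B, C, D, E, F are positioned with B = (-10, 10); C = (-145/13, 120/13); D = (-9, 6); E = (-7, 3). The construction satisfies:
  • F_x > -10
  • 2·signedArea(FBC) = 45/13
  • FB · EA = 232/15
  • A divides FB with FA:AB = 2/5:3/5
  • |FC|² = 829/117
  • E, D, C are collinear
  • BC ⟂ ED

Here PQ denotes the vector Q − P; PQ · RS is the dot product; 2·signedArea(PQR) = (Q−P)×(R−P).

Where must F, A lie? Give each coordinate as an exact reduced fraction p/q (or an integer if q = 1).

A = (-47/5, 43/5)
F = (-9, 23/3)

1. F_x = -9  [line 10/13·x + -15/13·y + 205/13 = 0 ∩ |FC|² = 829/117]
2. F_y = 23/3  [line 10/13·x + -15/13·y + 205/13 = 0 ∩ |FC|² = 829/117]
   → F = (-9, 23/3)
3. A_x = -47/5  [A divides FB with FA:AB = 2/5:3/5]
4. A_y = 43/5  [A divides FB with FA:AB = 2/5:3/5]
   → A = (-47/5, 43/5)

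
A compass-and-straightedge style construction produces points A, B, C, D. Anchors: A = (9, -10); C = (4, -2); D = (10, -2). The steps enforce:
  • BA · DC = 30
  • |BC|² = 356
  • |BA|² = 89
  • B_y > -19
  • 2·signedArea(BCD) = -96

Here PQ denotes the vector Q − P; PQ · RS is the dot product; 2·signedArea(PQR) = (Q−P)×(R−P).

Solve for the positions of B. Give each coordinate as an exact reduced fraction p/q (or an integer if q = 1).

B = (14, -18)

1. B_x = 14  [2·signedArea(BCD) = -96 ∩ BA · DC = 30]
2. B_y = -18  [2·signedArea(BCD) = -96 ∩ BA · DC = 30]
   → B = (14, -18)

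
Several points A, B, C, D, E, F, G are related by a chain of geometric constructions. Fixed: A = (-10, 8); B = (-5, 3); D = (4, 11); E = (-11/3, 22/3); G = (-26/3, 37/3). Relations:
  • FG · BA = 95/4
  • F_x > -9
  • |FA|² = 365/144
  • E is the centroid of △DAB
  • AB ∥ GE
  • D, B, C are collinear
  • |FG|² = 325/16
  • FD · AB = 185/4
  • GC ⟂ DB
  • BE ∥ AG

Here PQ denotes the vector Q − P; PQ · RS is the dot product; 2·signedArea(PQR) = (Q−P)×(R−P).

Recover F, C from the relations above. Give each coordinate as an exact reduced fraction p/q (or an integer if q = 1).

1. F_x = -101/12  [line -5·x + 5·y + -325/4 = 0 ∩ |FA|² = 365/144]
2. F_y = 47/6  [line -5·x + 5·y + -325/4 = 0 ∩ |FA|² = 365/144]
   → F = (-101/12, 47/6)
3. C_x = -70/29  [D, B, C are collinear ∩ GC ⟂ DB]
4. C_y = 461/87  [D, B, C are collinear ∩ GC ⟂ DB]
   → C = (-70/29, 461/87)

C = (-70/29, 461/87)
F = (-101/12, 47/6)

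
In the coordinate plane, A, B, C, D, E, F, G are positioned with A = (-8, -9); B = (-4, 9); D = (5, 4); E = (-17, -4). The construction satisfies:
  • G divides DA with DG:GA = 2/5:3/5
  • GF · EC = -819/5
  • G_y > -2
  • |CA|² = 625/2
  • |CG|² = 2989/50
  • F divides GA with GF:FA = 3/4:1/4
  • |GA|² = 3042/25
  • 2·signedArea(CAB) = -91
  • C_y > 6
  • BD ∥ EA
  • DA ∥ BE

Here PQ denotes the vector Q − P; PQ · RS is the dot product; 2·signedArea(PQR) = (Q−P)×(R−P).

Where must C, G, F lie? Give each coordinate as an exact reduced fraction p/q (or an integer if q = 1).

1. C_x = 1/2  [line -18·x + 4·y + -17 = 0 ∩ |CA|² = 625/2]
2. C_y = 13/2  [line -18·x + 4·y + -17 = 0 ∩ |CA|² = 625/2]
   → C = (1/2, 13/2)
3. G_x = -1/5  [G divides DA with DG:GA = 2/5:3/5]
4. G_y = -6/5  [G divides DA with DG:GA = 2/5:3/5]
   → G = (-1/5, -6/5)
5. F_x = -121/20  [F divides GA with GF:FA = 3/4:1/4]
6. F_y = -141/20  [F divides GA with GF:FA = 3/4:1/4]
   → F = (-121/20, -141/20)

C = (1/2, 13/2)
F = (-121/20, -141/20)
G = (-1/5, -6/5)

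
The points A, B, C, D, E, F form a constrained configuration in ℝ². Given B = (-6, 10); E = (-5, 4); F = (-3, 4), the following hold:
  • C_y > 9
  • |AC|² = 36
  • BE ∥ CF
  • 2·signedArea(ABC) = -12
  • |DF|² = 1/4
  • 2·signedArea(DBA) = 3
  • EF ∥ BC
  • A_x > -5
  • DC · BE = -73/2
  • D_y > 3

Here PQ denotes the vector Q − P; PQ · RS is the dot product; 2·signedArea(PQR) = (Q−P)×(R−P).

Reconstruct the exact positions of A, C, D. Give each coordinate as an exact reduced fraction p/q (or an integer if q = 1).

A = (-4, 4)
C = (-4, 10)
D = (-7/2, 4)

1. C_x = -4  [BE ∥ CF ∩ EF ∥ BC]
2. C_y = 10  [BE ∥ CF ∩ EF ∥ BC]
   → C = (-4, 10)
3. A_y = 4  [2·signedArea(ABC) = -12]
4. A_x = -4  [|AC|² = 36]
   → A = (-4, 4)
5. D_x = -7/2  [DC · BE = -73/2 ∩ 2·signedArea(DBA) = 3]
6. D_y = 4  [DC · BE = -73/2 ∩ 2·signedArea(DBA) = 3]
   → D = (-7/2, 4)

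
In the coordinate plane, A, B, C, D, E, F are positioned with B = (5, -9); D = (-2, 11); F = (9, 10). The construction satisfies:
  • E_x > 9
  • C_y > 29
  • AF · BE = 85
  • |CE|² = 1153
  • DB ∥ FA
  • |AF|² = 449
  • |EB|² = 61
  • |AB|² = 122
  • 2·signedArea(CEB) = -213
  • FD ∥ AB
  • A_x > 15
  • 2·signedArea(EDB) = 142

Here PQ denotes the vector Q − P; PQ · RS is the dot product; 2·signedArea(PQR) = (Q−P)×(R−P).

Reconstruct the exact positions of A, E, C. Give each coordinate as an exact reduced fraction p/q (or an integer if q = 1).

A = (16, -10)
C = (2, 30)
E = (10, -3)

1. A_x = 16  [FD ∥ AB ∩ DB ∥ FA]
2. A_y = -10  [FD ∥ AB ∩ DB ∥ FA]
   → A = (16, -10)
3. E_x = 10  [2·signedArea(EDB) = 142 ∩ AF · BE = 85]
4. E_y = -3  [2·signedArea(EDB) = 142 ∩ AF · BE = 85]
   → E = (10, -3)
5. C_x = 2  [line 6·x + -5·y + 138 = 0 ∩ |CE|² = 1153]
6. C_y = 30  [line 6·x + -5·y + 138 = 0 ∩ |CE|² = 1153]
   → C = (2, 30)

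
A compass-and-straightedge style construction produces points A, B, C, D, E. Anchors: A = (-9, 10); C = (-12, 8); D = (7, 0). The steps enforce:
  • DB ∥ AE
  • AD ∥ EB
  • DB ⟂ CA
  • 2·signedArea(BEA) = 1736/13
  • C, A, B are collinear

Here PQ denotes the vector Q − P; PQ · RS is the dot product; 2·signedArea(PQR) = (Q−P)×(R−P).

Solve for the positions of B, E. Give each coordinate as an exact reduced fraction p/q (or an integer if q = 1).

1. B_x = -33/13  [C, A, B are collinear ∩ DB ⟂ CA]
2. B_y = 186/13  [C, A, B are collinear ∩ DB ⟂ CA]
   → B = (-33/13, 186/13)
3. E_x = -241/13  [AD ∥ EB ∩ DB ∥ AE]
4. E_y = 316/13  [AD ∥ EB ∩ DB ∥ AE]
   → E = (-241/13, 316/13)

B = (-33/13, 186/13)
E = (-241/13, 316/13)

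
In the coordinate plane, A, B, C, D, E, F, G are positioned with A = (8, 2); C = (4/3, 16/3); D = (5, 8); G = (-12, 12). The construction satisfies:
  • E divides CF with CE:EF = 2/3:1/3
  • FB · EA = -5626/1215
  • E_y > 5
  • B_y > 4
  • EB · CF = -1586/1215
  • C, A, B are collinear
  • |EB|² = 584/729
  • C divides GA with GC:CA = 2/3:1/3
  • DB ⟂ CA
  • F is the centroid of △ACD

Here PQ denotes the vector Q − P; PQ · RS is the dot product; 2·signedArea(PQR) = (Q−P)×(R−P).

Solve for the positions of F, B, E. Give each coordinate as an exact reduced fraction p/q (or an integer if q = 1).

B = (16/5, 22/5)
E = (98/27, 140/27)
F = (43/9, 46/9)

1. F_x = 43/9  [F is the centroid of △ACD]
2. F_y = 46/9  [F is the centroid of △ACD]
   → F = (43/9, 46/9)
3. B_x = 16/5  [C, A, B are collinear ∩ DB ⟂ CA]
4. B_y = 22/5  [C, A, B are collinear ∩ DB ⟂ CA]
   → B = (16/5, 22/5)
5. E_x = 98/27  [E divides CF with CE:EF = 2/3:1/3]
6. E_y = 140/27  [E divides CF with CE:EF = 2/3:1/3]
   → E = (98/27, 140/27)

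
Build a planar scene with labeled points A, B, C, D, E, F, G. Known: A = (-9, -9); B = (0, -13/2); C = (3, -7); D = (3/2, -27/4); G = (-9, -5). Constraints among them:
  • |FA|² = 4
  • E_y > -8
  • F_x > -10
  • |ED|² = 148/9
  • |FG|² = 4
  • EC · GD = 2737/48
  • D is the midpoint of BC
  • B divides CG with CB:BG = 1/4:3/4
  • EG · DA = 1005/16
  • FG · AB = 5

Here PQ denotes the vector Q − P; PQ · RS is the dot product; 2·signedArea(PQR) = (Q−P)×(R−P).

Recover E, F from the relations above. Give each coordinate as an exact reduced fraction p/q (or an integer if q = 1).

1. E_x = -5/2  [EG · DA = 1005/16 ∩ EC · GD = 2737/48]
2. E_y = -89/12  [EG · DA = 1005/16 ∩ EC · GD = 2737/48]
   → E = (-5/2, -89/12)
3. F_x = -9  [line -9·x + -5/2·y + -197/2 = 0 ∩ |FG|² = 4]
4. F_y = -7  [line -9·x + -5/2·y + -197/2 = 0 ∩ |FG|² = 4]
   → F = (-9, -7)

E = (-5/2, -89/12)
F = (-9, -7)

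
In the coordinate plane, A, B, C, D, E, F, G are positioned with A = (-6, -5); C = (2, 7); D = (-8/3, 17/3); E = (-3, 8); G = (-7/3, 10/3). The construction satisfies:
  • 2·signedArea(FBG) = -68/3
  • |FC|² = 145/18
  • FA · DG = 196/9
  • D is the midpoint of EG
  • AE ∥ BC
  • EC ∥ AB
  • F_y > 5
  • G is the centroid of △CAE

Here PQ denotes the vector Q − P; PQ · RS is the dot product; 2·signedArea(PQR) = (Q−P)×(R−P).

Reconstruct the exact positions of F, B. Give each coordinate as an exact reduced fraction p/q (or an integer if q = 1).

1. B_x = -1  [AE ∥ BC ∩ EC ∥ AB]
2. B_y = -6  [AE ∥ BC ∩ EC ∥ AB]
   → B = (-1, -6)
3. F_x = -1/6  [2·signedArea(FBG) = -68/3 ∩ FA · DG = 196/9]
4. F_y = 31/6  [2·signedArea(FBG) = -68/3 ∩ FA · DG = 196/9]
   → F = (-1/6, 31/6)

B = (-1, -6)
F = (-1/6, 31/6)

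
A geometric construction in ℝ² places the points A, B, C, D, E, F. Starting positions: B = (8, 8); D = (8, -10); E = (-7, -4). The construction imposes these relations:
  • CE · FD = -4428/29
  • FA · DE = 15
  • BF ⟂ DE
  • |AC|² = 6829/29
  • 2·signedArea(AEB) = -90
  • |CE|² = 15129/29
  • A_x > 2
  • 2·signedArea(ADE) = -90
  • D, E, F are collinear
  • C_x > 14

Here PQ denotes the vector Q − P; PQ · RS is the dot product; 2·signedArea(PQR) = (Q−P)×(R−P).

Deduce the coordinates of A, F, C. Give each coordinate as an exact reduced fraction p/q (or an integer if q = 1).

1. A_x = 3  [2·signedArea(AEB) = -90 ∩ 2·signedArea(ADE) = -90]
2. A_y = -2  [2·signedArea(AEB) = -90 ∩ 2·signedArea(ADE) = -90]
   → A = (3, -2)
3. F_x = 52/29  [D, E, F are collinear ∩ BF ⟂ DE]
4. F_y = -218/29  [D, E, F are collinear ∩ BF ⟂ DE]
   → F = (52/29, -218/29)
5. C_x = 412/29  [line -180/29·x + 72/29·y + 3456/29 = 0 ∩ |CE|² = 15129/29]
6. C_y = -362/29  [line -180/29·x + 72/29·y + 3456/29 = 0 ∩ |CE|² = 15129/29]
   → C = (412/29, -362/29)

A = (3, -2)
C = (412/29, -362/29)
F = (52/29, -218/29)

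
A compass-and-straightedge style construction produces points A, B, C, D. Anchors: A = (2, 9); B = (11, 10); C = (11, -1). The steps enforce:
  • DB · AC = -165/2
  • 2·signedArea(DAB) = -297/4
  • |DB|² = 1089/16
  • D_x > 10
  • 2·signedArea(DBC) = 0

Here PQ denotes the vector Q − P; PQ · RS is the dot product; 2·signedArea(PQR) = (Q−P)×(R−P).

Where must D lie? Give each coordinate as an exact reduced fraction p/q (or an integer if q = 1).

1. D_x = 11  [2·signedArea(DBC) = 0 ∩ 2·signedArea(DAB) = -297/4]
2. D_y = 7/4  [2·signedArea(DBC) = 0 ∩ 2·signedArea(DAB) = -297/4]
   → D = (11, 7/4)

D = (11, 7/4)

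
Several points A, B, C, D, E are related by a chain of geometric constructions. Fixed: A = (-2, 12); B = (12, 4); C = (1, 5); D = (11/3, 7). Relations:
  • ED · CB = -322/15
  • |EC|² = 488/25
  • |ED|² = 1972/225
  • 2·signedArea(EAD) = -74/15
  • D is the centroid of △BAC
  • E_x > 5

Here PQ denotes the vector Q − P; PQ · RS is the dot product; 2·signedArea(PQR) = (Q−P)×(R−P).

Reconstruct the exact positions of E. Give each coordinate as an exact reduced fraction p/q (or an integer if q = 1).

E = (27/5, 23/5)

1. E_x = 27/5  [ED · CB = -322/15 ∩ 2·signedArea(EAD) = -74/15]
2. E_y = 23/5  [ED · CB = -322/15 ∩ 2·signedArea(EAD) = -74/15]
   → E = (27/5, 23/5)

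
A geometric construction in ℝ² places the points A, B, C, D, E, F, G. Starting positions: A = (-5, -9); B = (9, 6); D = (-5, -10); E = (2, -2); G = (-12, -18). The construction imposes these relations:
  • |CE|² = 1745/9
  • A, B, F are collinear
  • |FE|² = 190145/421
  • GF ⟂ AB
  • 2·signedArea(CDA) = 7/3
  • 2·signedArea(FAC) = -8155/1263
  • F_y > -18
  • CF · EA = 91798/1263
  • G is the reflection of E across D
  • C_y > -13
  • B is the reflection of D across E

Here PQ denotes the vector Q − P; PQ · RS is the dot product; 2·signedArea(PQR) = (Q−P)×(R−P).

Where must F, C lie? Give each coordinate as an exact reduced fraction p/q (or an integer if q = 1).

C = (-22/3, -37/3)
F = (-5367/421, -7284/421)

1. F_x = -5367/421  [A, B, F are collinear ∩ GF ⟂ AB]
2. F_y = -7284/421  [A, B, F are collinear ∩ GF ⟂ AB]
   → F = (-5367/421, -7284/421)
3. C_x = -22/3  [2·signedArea(CDA) = 7/3 ∩ CF · EA = 91798/1263]
4. C_y = -37/3  [2·signedArea(CDA) = 7/3 ∩ CF · EA = 91798/1263]
   → C = (-22/3, -37/3)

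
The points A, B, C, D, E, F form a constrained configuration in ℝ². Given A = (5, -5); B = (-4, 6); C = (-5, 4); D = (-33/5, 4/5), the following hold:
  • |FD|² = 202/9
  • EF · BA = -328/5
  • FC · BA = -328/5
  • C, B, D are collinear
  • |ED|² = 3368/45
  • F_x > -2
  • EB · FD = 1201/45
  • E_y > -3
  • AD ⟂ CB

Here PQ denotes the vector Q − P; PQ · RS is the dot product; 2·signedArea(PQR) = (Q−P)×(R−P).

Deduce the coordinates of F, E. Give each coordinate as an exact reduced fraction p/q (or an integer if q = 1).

1. F_x = -28/15  [line -9·x + 11·y + -117/5 = 0 ∩ |FD|² = 202/9]
2. F_y = 3/5  [line -9·x + 11·y + -117/5 = 0 ∩ |FD|² = 202/9]
   → F = (-28/15, 3/5)
3. E_x = 19/15  [EB · FD = 1201/45 ∩ EF · BA = -328/5]
4. E_y = -14/5  [EB · FD = 1201/45 ∩ EF · BA = -328/5]
   → E = (19/15, -14/5)

E = (19/15, -14/5)
F = (-28/15, 3/5)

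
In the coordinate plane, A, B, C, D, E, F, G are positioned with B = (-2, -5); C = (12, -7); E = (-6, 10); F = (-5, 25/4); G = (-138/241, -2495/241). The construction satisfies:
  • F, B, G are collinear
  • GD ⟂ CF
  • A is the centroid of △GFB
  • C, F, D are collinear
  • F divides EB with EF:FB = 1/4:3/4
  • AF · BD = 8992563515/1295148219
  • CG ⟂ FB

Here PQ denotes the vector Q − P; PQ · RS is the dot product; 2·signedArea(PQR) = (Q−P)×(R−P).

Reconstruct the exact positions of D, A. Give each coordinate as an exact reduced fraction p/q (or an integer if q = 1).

1. D_x = 10397548/1791353  [C, F, D are collinear ∩ GD ⟂ CF]
2. D_y = -3889023/1791353  [C, F, D are collinear ∩ GD ⟂ CF]
   → D = (10397548/1791353, -3889023/1791353)
3. A_x = -1825/723  [A is the centroid of △GFB]
4. A_y = -2925/964  [A is the centroid of △GFB]
   → A = (-1825/723, -2925/964)

A = (-1825/723, -2925/964)
D = (10397548/1791353, -3889023/1791353)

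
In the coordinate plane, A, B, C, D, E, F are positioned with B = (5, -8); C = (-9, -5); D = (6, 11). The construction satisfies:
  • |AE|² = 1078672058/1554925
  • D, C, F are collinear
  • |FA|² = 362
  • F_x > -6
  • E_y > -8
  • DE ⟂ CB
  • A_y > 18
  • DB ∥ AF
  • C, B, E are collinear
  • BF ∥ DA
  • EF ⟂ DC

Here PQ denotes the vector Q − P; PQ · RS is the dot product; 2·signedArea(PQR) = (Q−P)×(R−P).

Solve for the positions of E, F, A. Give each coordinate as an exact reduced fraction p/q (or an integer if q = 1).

1. E_x = 423/205  [C, B, E are collinear ∩ DE ⟂ CB]
2. E_y = -1511/205  [C, B, E are collinear ∩ DE ⟂ CB]
   → E = (423/205, -1511/205)
3. F_x = -98757/19721  [D, C, F are collinear ∩ EF ⟂ DC]
4. F_y = -73121/98605  [D, C, F are collinear ∩ EF ⟂ DC]
   → F = (-98757/19721, -73121/98605)
5. A_x = -79036/19721  [DB ∥ AF ∩ BF ∥ DA]
6. A_y = 1800374/98605  [DB ∥ AF ∩ BF ∥ DA]
   → A = (-79036/19721, 1800374/98605)

A = (-79036/19721, 1800374/98605)
E = (423/205, -1511/205)
F = (-98757/19721, -73121/98605)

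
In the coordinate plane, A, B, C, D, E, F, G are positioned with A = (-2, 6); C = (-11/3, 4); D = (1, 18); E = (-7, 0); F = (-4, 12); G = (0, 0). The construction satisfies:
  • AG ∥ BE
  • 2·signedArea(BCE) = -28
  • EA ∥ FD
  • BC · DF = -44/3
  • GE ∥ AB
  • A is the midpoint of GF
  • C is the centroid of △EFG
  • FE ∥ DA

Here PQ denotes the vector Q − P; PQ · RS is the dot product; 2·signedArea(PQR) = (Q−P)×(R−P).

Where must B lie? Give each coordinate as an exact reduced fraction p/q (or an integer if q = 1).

1. B_x = -9  [AG ∥ BE ∩ GE ∥ AB]
2. B_y = 6  [AG ∥ BE ∩ GE ∥ AB]
   → B = (-9, 6)

B = (-9, 6)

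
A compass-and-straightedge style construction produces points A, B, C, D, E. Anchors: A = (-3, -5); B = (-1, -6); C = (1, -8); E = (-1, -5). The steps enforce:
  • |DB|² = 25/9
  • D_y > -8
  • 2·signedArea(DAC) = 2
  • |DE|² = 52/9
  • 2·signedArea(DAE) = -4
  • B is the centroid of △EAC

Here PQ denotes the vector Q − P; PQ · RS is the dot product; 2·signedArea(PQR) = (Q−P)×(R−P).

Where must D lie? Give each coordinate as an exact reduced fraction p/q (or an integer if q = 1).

1. D_x = 1/3  [2·signedArea(DAE) = -4 ∩ 2·signedArea(DAC) = 2]
2. D_y = -7  [2·signedArea(DAE) = -4 ∩ 2·signedArea(DAC) = 2]
   → D = (1/3, -7)

D = (1/3, -7)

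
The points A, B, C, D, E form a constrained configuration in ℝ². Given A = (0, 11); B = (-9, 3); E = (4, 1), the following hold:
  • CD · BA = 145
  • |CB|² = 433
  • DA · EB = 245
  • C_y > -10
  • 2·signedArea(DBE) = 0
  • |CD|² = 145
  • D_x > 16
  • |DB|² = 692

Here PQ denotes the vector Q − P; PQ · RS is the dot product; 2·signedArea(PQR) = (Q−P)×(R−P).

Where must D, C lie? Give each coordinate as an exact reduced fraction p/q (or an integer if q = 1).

1. D_x = 17  [2·signedArea(DBE) = 0 ∩ DA · EB = 245]
2. D_y = -1  [2·signedArea(DBE) = 0 ∩ DA · EB = 245]
   → D = (17, -1)
3. C_x = 8  [line -9·x + -8·y + 0 = 0 ∩ |CD|² = 145]
4. C_y = -9  [line -9·x + -8·y + 0 = 0 ∩ |CD|² = 145]
   → C = (8, -9)

C = (8, -9)
D = (17, -1)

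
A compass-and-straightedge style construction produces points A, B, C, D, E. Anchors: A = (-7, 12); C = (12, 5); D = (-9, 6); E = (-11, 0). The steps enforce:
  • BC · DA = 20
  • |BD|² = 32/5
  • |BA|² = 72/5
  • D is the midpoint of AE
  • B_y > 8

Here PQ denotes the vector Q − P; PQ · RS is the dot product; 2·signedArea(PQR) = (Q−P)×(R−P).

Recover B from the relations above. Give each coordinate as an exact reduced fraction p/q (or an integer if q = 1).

B = (-41/5, 42/5)

1. B_x = -41/5  [line -2·x + -6·y + 34 = 0 ∩ |BD|² = 32/5]
2. B_y = 42/5  [line -2·x + -6·y + 34 = 0 ∩ |BD|² = 32/5]
   → B = (-41/5, 42/5)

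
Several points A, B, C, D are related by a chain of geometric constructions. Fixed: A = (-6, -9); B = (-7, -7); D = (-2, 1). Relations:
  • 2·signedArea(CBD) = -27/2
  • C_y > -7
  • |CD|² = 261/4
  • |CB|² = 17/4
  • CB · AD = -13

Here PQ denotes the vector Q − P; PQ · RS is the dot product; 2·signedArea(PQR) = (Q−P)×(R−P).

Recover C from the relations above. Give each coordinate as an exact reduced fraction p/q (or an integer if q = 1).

1. C_x = -5  [2·signedArea(CBD) = -27/2 ∩ CB · AD = -13]
2. C_y = -13/2  [2·signedArea(CBD) = -27/2 ∩ CB · AD = -13]
   → C = (-5, -13/2)

C = (-5, -13/2)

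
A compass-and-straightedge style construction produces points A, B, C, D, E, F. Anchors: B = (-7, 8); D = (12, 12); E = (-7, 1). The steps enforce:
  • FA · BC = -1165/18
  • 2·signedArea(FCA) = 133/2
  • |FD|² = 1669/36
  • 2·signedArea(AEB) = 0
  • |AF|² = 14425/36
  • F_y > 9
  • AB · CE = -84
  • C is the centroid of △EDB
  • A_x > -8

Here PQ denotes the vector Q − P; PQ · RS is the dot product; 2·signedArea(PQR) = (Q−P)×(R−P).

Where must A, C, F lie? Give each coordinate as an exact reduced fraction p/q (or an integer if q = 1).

A = (-7, -6)
C = (-2/3, 7)
F = (17/3, 19/2)

1. A_x = -7  [2·signedArea(AEB) = 0]
2. C_x = -2/3  [C is the centroid of △EDB]
3. C_y = 7  [C is the centroid of △EDB]
   → C = (-2/3, 7)
4. A_x = -7  [2·signedArea(AEB) = 0 ∩ AB · CE = -84]
5. A_y = -6  [2·signedArea(AEB) = 0 ∩ AB · CE = -84]
   → A = (-7, -6)
6. F_x = 17/3  [FA · BC = -1165/18 ∩ 2·signedArea(FCA) = 133/2]
7. F_y = 19/2  [FA · BC = -1165/18 ∩ 2·signedArea(FCA) = 133/2]
   → F = (17/3, 19/2)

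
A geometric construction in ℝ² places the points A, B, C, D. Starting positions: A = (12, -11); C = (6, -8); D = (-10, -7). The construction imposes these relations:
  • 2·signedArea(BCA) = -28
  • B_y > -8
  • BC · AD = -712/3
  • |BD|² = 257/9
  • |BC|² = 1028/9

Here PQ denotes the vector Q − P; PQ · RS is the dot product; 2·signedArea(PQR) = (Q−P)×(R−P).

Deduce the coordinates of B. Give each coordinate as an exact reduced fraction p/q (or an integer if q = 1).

B = (-14/3, -22/3)

1. B_x = -14/3  [2·signedArea(BCA) = -28 ∩ BC · AD = -712/3]
2. B_y = -22/3  [2·signedArea(BCA) = -28 ∩ BC · AD = -712/3]
   → B = (-14/3, -22/3)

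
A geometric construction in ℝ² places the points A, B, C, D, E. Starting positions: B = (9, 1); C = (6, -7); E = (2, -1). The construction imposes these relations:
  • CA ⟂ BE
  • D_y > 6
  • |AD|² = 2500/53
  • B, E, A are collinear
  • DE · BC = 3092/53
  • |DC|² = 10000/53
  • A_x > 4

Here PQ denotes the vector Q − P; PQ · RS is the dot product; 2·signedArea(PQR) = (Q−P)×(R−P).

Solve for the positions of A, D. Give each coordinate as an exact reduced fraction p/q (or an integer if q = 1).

1. A_x = 218/53  [B, E, A are collinear ∩ CA ⟂ BE]
2. A_y = -21/53  [B, E, A are collinear ∩ CA ⟂ BE]
   → A = (218/53, -21/53)
3. D_x = 118/53  [line 3·x + 8·y + -2986/53 = 0 ∩ |DC|² = 10000/53]
4. D_y = 329/53  [line 3·x + 8·y + -2986/53 = 0 ∩ |DC|² = 10000/53]
   → D = (118/53, 329/53)

A = (218/53, -21/53)
D = (118/53, 329/53)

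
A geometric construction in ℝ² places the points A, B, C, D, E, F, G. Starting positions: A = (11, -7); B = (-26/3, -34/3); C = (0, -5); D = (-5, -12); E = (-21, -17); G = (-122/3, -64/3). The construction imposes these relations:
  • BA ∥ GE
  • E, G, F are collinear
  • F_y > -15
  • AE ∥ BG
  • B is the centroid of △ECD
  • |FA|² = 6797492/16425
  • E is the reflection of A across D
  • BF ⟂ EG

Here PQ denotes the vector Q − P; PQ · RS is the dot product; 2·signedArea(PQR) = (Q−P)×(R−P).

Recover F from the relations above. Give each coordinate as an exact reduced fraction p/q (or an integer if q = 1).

F = (-44057/5475, -77449/5475)

1. F_x = -44057/5475  [E, G, F are collinear ∩ BF ⟂ EG]
2. F_y = -77449/5475  [E, G, F are collinear ∩ BF ⟂ EG]
   → F = (-44057/5475, -77449/5475)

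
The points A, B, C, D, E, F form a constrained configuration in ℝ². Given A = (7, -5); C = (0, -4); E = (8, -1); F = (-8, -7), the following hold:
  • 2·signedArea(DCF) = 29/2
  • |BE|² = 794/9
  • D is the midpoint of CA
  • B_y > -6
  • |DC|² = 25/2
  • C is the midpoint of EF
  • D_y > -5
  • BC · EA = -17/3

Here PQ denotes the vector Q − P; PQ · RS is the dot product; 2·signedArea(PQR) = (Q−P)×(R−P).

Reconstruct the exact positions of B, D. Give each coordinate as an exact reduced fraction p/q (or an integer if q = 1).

1. B_x = -1/3  [line 1·x + 4·y + 65/3 = 0 ∩ |BE|² = 794/9]
2. B_y = -16/3  [line 1·x + 4·y + 65/3 = 0 ∩ |BE|² = 794/9]
   → B = (-1/3, -16/3)
3. D_x = 7/2  [D is the midpoint of CA]
4. D_y = -9/2  [D is the midpoint of CA]
   → D = (7/2, -9/2)

B = (-1/3, -16/3)
D = (7/2, -9/2)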